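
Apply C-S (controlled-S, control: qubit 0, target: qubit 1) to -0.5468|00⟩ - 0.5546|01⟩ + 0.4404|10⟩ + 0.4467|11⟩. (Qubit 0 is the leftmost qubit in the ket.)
-0.5468|00⟩ - 0.5546|01⟩ + 0.4404|10⟩ + 0.4467i|11⟩

C-S leaves the control-|0⟩ kets |00⟩, |01⟩ unchanged and applies S to qubit 1 on the control-|1⟩ pair (|10⟩, |11⟩).
S = [[1, 0], [0, i]].
With a = amp(|10⟩) = 0.4404 and b = amp(|11⟩) = 0.4467:
new amp(|10⟩) = (1)·a = 0.4404
new amp(|11⟩) = (i)·b = 0.4467i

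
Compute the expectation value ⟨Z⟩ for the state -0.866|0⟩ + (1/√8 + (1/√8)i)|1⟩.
0.5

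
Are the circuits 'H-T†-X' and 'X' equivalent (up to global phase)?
No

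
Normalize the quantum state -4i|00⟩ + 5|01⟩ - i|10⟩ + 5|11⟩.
-0.4887i|00⟩ + 0.6108|01⟩ - 0.1222i|10⟩ + 0.6108|11⟩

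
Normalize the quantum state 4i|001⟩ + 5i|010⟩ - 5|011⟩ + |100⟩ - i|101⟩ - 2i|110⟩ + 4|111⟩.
0.4264i|001⟩ + 0.533i|010⟩ - 0.533|011⟩ + 0.1066|100⟩ - 0.1066i|101⟩ - 0.2132i|110⟩ + 0.4264|111⟩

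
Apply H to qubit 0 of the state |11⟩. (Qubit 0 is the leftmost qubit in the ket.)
1/√2|01⟩ - 1/√2|11⟩

H on qubit 0 mixes each pair of kets that differ only in qubit 0: amplitudes (a, b) of (|…0…⟩, |…1…⟩) become ((a + b)/√2, (a − b)/√2). Kets absent from the input have amplitude 0.
(|01⟩, |11⟩): (a, b) = (0, 1) → (1/√2, -1/√2)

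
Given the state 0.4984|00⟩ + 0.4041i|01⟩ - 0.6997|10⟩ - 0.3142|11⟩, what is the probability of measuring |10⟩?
0.4896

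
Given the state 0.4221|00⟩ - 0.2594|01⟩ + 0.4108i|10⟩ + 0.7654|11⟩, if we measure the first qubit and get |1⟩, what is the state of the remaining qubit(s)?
0.4729i|0⟩ + 0.8811|1⟩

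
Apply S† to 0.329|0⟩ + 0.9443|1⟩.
0.329|0⟩ - 0.9443i|1⟩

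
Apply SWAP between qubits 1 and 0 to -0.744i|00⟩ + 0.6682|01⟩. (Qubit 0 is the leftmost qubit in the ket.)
-0.744i|00⟩ + 0.6682|10⟩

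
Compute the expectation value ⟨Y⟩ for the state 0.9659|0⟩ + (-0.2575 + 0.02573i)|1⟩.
0.04971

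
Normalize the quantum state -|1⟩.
-|1⟩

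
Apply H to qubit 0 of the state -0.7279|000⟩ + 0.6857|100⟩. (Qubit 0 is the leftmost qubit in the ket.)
-0.02984|000⟩ - 0.9996|100⟩

H on qubit 0 mixes each pair of kets that differ only in qubit 0: amplitudes (a, b) of (|…0…⟩, |…1…⟩) become ((a + b)/√2, (a − b)/√2). Kets absent from the input have amplitude 0.
(|000⟩, |100⟩): (a, b) = (-0.7279, 0.6857) → (-0.02984, -0.9996)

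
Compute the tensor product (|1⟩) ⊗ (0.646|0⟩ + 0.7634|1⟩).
0.646|10⟩ + 0.7634|11⟩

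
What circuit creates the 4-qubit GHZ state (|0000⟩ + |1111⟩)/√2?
H(q0) → CNOT(q0,q1) → CNOT(q0,q2) → CNOT(q0,q3)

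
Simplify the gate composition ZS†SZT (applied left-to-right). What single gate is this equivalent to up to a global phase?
T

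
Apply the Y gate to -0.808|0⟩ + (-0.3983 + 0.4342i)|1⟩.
(0.4342 + 0.3983i)|0⟩ - 0.808i|1⟩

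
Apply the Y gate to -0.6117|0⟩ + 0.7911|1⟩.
-0.7911i|0⟩ - 0.6117i|1⟩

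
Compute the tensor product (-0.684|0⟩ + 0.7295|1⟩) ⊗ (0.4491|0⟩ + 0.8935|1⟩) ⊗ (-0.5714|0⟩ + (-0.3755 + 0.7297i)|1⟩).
0.1755|000⟩ + (0.1153 - 0.2242i)|001⟩ + 0.3492|010⟩ + (0.2295 - 0.446i)|011⟩ - 0.1872|100⟩ + (-0.123 + 0.2391i)|101⟩ - 0.3724|110⟩ + (-0.2448 + 0.4756i)|111⟩

amp(|b₁b₂…⟩) = product of the factor amplitudes for bits b₁, b₂, …; only kets whose every factor amplitude is nonzero survive.
|000⟩: (-0.684)(0.4491)(-0.5714) = 0.1755
|001⟩: (-0.684)(0.4491)(-0.3755 + 0.7297i) = (0.1153 - 0.2242i)
|010⟩: (-0.684)(0.8935)(-0.5714) = 0.3492
|011⟩: (-0.684)(0.8935)(-0.3755 + 0.7297i) = (0.2295 - 0.446i)
|100⟩: (0.7295)(0.4491)(-0.5714) = -0.1872
|101⟩: (0.7295)(0.4491)(-0.3755 + 0.7297i) = (-0.123 + 0.2391i)
|110⟩: (0.7295)(0.8935)(-0.5714) = -0.3724
|111⟩: (0.7295)(0.8935)(-0.3755 + 0.7297i) = (-0.2448 + 0.4756i)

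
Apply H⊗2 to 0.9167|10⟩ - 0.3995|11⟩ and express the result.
0.2586|00⟩ + 0.6581|01⟩ - 0.2586|10⟩ - 0.6581|11⟩

H⊗2 gives amp(|y⟩) = (1/2) Σ_x (−1)^(x·y) amp(|x⟩), where x·y is the number of positions in which both x and y have a 1.
|00⟩: (0.9167 - 0.3995)/2 = 0.2586
|01⟩: (0.9167 + 0.3995)/2 = 0.6581
|10⟩: (-0.9167 + 0.3995)/2 = -0.2586
|11⟩: (-0.9167 - 0.3995)/2 = -0.6581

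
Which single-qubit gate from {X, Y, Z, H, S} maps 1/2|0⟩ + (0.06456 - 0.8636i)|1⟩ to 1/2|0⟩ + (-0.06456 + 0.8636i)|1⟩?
Z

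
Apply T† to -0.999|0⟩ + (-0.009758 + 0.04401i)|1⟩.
-0.999|0⟩ + (0.02422 + 0.03802i)|1⟩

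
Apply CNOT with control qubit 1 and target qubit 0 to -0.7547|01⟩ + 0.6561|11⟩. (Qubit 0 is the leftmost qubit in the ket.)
0.6561|01⟩ - 0.7547|11⟩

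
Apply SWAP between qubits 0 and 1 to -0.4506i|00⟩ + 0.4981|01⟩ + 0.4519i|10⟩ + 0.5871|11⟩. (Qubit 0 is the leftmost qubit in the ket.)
-0.4506i|00⟩ + 0.4519i|01⟩ + 0.4981|10⟩ + 0.5871|11⟩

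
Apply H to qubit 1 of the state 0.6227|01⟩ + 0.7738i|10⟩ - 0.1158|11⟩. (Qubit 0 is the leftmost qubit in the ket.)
0.4403|00⟩ - 0.4403|01⟩ + (-0.08188 + 0.5472i)|10⟩ + (0.08188 + 0.5472i)|11⟩

H on qubit 1 mixes each pair of kets that differ only in qubit 1: amplitudes (a, b) of (|…0…⟩, |…1…⟩) become ((a + b)/√2, (a − b)/√2). Kets absent from the input have amplitude 0.
(|00⟩, |01⟩): (a, b) = (0, 0.6227) → (0.4403, -0.4403)
(|10⟩, |11⟩): (a, b) = (0.7738i, -0.1158) → ((-0.08188 + 0.5472i), (0.08188 + 0.5472i))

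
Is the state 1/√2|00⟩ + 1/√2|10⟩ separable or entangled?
Separable

Writing the state as a|00⟩ + b|01⟩ + c|10⟩ + d|11⟩, it is a product state iff ad − bc = 0.
Here (a, b, c, d) = (1/√2, 0, 1/√2, 0): ad − bc = (1/√2)(0) − (0)(1/√2) = 0, so the state is separable.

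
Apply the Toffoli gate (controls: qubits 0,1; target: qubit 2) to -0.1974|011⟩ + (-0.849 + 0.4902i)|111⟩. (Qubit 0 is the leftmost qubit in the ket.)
-0.1974|011⟩ + (-0.849 + 0.4902i)|110⟩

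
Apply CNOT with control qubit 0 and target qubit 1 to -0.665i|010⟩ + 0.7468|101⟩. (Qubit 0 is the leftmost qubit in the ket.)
-0.665i|010⟩ + 0.7468|111⟩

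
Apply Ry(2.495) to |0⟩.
0.3177|0⟩ + 0.9482|1⟩

Ry(2.495) = [[cos(θ/2), −sin(θ/2)], [sin(θ/2), cos(θ/2)]]; θ = 2.495, cos(θ/2) ≈ 0.317694, sin(θ/2) ≈ 0.948193.
With a = amp(|0⟩) = 1 and b = amp(|1⟩) = 0:
new amp(|0⟩) = (0.317694)·a + (-0.948193)·b = 0.3177
new amp(|1⟩) = (0.948193)·a + (0.317694)·b = 0.9482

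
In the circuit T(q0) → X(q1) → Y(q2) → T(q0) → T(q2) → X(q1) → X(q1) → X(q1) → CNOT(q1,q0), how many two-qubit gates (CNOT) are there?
1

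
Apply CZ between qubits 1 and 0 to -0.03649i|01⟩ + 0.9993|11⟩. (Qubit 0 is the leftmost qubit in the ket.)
-0.03649i|01⟩ - 0.9993|11⟩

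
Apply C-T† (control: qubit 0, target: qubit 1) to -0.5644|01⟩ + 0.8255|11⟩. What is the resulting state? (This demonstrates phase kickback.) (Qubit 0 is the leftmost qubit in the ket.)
-0.5644|01⟩ + (0.5837 - 0.5837i)|11⟩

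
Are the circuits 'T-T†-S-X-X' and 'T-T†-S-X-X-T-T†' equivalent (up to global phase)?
Yes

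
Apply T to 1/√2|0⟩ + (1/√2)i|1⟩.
1/√2|0⟩ + (-1/2 + (1/2)i)|1⟩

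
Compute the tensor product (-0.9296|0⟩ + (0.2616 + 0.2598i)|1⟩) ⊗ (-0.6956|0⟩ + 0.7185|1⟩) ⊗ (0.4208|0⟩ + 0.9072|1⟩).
0.2721|000⟩ + 0.5866|001⟩ - 0.2811|010⟩ - 0.6059|011⟩ + (-0.07657 - 0.07605i)|100⟩ + (-0.1651 - 0.1639i)|101⟩ + (0.07909 + 0.07855i)|110⟩ + (0.1705 + 0.1693i)|111⟩

amp(|b₁b₂…⟩) = product of the factor amplitudes for bits b₁, b₂, …; only kets whose every factor amplitude is nonzero survive.
|000⟩: (-0.9296)(-0.6956)(0.4208) = 0.2721
|001⟩: (-0.9296)(-0.6956)(0.9072) = 0.5866
|010⟩: (-0.9296)(0.7185)(0.4208) = -0.2811
|011⟩: (-0.9296)(0.7185)(0.9072) = -0.6059
|100⟩: (0.2616 + 0.2598i)(-0.6956)(0.4208) = (-0.07657 - 0.07605i)
|101⟩: (0.2616 + 0.2598i)(-0.6956)(0.9072) = (-0.1651 - 0.1639i)
|110⟩: (0.2616 + 0.2598i)(0.7185)(0.4208) = (0.07909 + 0.07855i)
|111⟩: (0.2616 + 0.2598i)(0.7185)(0.9072) = (0.1705 + 0.1693i)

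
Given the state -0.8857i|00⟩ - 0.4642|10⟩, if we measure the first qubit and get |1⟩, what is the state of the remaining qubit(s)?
-|0⟩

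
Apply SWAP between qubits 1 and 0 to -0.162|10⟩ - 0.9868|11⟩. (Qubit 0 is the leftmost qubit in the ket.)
-0.162|01⟩ - 0.9868|11⟩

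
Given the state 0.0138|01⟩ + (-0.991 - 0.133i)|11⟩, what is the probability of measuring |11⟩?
0.9998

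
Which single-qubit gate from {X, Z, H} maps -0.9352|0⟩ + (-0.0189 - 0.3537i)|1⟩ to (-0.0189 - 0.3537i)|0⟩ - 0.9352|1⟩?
X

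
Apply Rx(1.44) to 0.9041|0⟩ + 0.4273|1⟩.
(0.6797 - 0.2818i)|0⟩ + (0.3212 - 0.5961i)|1⟩

Rx(1.44) = [[cos(θ/2), −i·sin(θ/2)], [−i·sin(θ/2), cos(θ/2)]]; θ = 1.44, cos(θ/2) ≈ 0.751806, sin(θ/2) ≈ 0.659385.
With a = amp(|0⟩) = 0.9041 and b = amp(|1⟩) = 0.4273:
new amp(|0⟩) = (0.751806)·a + (-0.659385i)·b = (0.6797 - 0.2818i)
new amp(|1⟩) = (-0.659385i)·a + (0.751806)·b = (0.3212 - 0.5961i)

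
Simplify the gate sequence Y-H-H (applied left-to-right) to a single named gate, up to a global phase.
Y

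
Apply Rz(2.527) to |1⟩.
(0.3025 + 0.9532i)|1⟩

Rz(2.527) = [[e^(−iθ/2), 0], [0, e^(iθ/2)]] with e^(±iθ/2) = cos(θ/2) ± i·sin(θ/2); θ = 2.527, cos(θ/2) ≈ 0.302483, sin(θ/2) ≈ 0.953155.
With a = amp(|0⟩) = 0 and b = amp(|1⟩) = 1:
new amp(|0⟩) = (0.302483 - 0.953155i)·a = 0
new amp(|1⟩) = (0.302483 + 0.953155i)·b = (0.3025 + 0.9532i)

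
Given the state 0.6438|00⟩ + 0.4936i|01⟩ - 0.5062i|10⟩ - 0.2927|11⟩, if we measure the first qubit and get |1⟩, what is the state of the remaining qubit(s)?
-0.8657i|0⟩ - 0.5006|1⟩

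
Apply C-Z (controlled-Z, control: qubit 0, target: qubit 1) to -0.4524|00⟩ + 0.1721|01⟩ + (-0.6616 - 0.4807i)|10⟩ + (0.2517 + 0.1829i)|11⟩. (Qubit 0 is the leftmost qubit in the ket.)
-0.4524|00⟩ + 0.1721|01⟩ + (-0.6616 - 0.4807i)|10⟩ + (-0.2517 - 0.1829i)|11⟩

C-Z leaves the control-|0⟩ kets |00⟩, |01⟩ unchanged and applies Z to qubit 1 on the control-|1⟩ pair (|10⟩, |11⟩).
Z = [[1, 0], [0, -1]].
With a = amp(|10⟩) = (-0.6616 - 0.4807i) and b = amp(|11⟩) = (0.2517 + 0.1829i):
new amp(|10⟩) = (1)·a = (-0.6616 - 0.4807i)
new amp(|11⟩) = (-1)·b = (-0.2517 - 0.1829i)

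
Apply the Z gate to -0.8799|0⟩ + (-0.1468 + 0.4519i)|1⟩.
-0.8799|0⟩ + (0.1468 - 0.4519i)|1⟩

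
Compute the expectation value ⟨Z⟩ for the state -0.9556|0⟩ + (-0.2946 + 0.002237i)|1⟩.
0.8264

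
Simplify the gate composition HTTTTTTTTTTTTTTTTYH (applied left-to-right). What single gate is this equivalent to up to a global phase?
Y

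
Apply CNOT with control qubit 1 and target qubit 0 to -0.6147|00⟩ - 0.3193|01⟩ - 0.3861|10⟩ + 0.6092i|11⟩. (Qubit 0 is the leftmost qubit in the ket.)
-0.6147|00⟩ + 0.6092i|01⟩ - 0.3861|10⟩ - 0.3193|11⟩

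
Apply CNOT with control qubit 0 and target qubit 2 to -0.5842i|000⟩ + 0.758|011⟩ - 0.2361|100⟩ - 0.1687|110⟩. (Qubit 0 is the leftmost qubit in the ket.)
-0.5842i|000⟩ + 0.758|011⟩ - 0.2361|101⟩ - 0.1687|111⟩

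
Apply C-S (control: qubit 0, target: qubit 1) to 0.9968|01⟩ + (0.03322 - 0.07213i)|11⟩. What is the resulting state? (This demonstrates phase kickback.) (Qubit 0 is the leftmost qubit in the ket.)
0.9968|01⟩ + (0.07213 + 0.03322i)|11⟩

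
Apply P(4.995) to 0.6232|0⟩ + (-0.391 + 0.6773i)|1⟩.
0.6232|0⟩ + (0.5414 + 0.5644i)|1⟩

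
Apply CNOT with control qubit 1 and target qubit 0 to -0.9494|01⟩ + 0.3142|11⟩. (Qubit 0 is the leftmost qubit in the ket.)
0.3142|01⟩ - 0.9494|11⟩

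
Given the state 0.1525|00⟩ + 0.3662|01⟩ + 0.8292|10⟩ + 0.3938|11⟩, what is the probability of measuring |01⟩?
0.1341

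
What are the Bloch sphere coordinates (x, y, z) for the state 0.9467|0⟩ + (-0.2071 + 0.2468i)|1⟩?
(-0.3921, 0.4673, 0.7924)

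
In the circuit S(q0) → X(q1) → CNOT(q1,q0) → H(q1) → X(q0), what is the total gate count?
5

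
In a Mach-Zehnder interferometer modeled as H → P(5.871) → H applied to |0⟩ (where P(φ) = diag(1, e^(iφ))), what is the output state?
(0.9581 - 0.2003i)|0⟩ + (0.04188 + 0.2003i)|1⟩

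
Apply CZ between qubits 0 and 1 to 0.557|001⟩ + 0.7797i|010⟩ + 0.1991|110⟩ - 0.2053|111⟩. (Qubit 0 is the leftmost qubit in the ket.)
0.557|001⟩ + 0.7797i|010⟩ - 0.1991|110⟩ + 0.2053|111⟩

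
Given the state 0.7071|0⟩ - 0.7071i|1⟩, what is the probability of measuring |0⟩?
0.5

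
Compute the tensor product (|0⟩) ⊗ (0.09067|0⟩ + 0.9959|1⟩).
0.09067|00⟩ + 0.9959|01⟩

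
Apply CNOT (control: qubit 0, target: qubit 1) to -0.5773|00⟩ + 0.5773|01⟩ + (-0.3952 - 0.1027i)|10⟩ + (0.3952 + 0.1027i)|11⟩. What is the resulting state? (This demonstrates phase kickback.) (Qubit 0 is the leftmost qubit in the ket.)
-0.5773|00⟩ + 0.5773|01⟩ + (0.3952 + 0.1027i)|10⟩ + (-0.3952 - 0.1027i)|11⟩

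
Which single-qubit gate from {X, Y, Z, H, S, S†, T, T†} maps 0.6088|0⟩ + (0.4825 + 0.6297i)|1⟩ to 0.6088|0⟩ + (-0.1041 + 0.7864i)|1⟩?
T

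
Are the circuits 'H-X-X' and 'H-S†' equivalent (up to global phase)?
No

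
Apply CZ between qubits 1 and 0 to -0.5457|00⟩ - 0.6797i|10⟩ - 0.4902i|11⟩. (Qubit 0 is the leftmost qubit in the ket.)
-0.5457|00⟩ - 0.6797i|10⟩ + 0.4902i|11⟩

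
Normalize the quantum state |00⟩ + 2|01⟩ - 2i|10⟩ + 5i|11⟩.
0.1715|00⟩ + 0.343|01⟩ - 0.343i|10⟩ + 0.8575i|11⟩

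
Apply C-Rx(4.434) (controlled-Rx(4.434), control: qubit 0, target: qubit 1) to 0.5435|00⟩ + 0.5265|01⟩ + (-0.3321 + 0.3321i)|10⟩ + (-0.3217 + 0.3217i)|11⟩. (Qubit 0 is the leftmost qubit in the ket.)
0.5435|00⟩ + 0.5265|01⟩ + (0.4568 + 0.05686i)|10⟩ + (0.4589 + 0.07143i)|11⟩

C-Rx(4.434) leaves the control-|0⟩ kets |00⟩, |01⟩ unchanged and applies Rx(4.434) to qubit 1 on the control-|1⟩ pair (|10⟩, |11⟩).
Rx(4.434) = [[cos(θ/2), −i·sin(θ/2)], [−i·sin(θ/2), cos(θ/2)]]; θ = 4.434, cos(θ/2) ≈ -0.60216, sin(θ/2) ≈ 0.798376.
With a = amp(|10⟩) = (-0.3321 + 0.3321i) and b = amp(|11⟩) = (-0.3217 + 0.3217i):
new amp(|10⟩) = (-0.60216)·a + (-0.798376i)·b = (0.4568 + 0.05686i)
new amp(|11⟩) = (-0.798376i)·a + (-0.60216)·b = (0.4589 + 0.07143i)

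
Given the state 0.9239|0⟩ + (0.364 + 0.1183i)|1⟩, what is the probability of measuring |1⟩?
0.1465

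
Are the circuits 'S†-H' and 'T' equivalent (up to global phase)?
No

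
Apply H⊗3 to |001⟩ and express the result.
1/√8|000⟩ - 1/√8|001⟩ + 1/√8|010⟩ - 1/√8|011⟩ + 1/√8|100⟩ - 1/√8|101⟩ + 1/√8|110⟩ - 1/√8|111⟩

H⊗3 gives amp(|y⟩) = (1/2√2) Σ_x (−1)^(x·y) amp(|x⟩), where x·y is the number of positions in which both x and y have a 1.
|000⟩: (1)/(2√2) = 1/√8
|001⟩: (-1)/(2√2) = -1/√8
|010⟩: (1)/(2√2) = 1/√8
|011⟩: (-1)/(2√2) = -1/√8
|100⟩: (1)/(2√2) = 1/√8
|101⟩: (-1)/(2√2) = -1/√8
|110⟩: (1)/(2√2) = 1/√8
|111⟩: (-1)/(2√2) = -1/√8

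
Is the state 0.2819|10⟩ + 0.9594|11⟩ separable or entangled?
Separable

Writing the state as a|00⟩ + b|01⟩ + c|10⟩ + d|11⟩, it is a product state iff ad − bc = 0.
Here (a, b, c, d) = (0, 0, 0.2819, 0.9594): ad − bc = (0)(0.9594) − (0)(0.2819) = 0, so the state is separable.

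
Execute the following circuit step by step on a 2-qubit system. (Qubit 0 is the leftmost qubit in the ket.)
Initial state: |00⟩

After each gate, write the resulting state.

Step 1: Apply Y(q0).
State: i|10⟩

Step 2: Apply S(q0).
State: -|10⟩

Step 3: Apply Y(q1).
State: -i|11⟩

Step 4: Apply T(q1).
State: (1/√2 - (1/√2)i)|11⟩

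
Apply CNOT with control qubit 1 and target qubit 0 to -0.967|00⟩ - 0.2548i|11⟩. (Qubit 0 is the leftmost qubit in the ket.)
-0.967|00⟩ - 0.2548i|01⟩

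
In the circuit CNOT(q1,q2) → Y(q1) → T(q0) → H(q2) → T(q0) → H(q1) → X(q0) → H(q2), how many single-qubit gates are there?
7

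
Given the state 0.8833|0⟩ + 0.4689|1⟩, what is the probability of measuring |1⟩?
0.2199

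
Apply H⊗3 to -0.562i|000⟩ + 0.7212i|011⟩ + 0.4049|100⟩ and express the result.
(0.1432 + 0.05629i)|000⟩ + (0.1432 - 0.4537i)|001⟩ + (0.1432 - 0.4537i)|010⟩ + (0.1432 + 0.05629i)|011⟩ + (-0.1432 + 0.05629i)|100⟩ + (-0.1432 - 0.4537i)|101⟩ + (-0.1432 - 0.4537i)|110⟩ + (-0.1432 + 0.05629i)|111⟩

H⊗3 gives amp(|y⟩) = (1/2√2) Σ_x (−1)^(x·y) amp(|x⟩), where x·y is the number of positions in which both x and y have a 1.
|000⟩: (-0.562i + 0.7212i + 0.4049)/(2√2) = (0.1432 + 0.05629i)
|001⟩: (-0.562i - 0.7212i + 0.4049)/(2√2) = (0.1432 - 0.4537i)
|010⟩: (-0.562i - 0.7212i + 0.4049)/(2√2) = (0.1432 - 0.4537i)
|011⟩: (-0.562i + 0.7212i + 0.4049)/(2√2) = (0.1432 + 0.05629i)
|100⟩: (-0.562i + 0.7212i - 0.4049)/(2√2) = (-0.1432 + 0.05629i)
|101⟩: (-0.562i - 0.7212i - 0.4049)/(2√2) = (-0.1432 - 0.4537i)
|110⟩: (-0.562i - 0.7212i - 0.4049)/(2√2) = (-0.1432 - 0.4537i)
|111⟩: (-0.562i + 0.7212i - 0.4049)/(2√2) = (-0.1432 + 0.05629i)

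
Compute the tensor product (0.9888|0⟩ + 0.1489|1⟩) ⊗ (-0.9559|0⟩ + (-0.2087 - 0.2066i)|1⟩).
-0.9452|00⟩ + (-0.2064 - 0.2043i)|01⟩ - 0.1423|10⟩ + (-0.03108 - 0.03076i)|11⟩

amp(|b₁b₂…⟩) = product of the factor amplitudes for bits b₁, b₂, …; only kets whose every factor amplitude is nonzero survive.
|00⟩: (0.9888)(-0.9559) = -0.9452
|01⟩: (0.9888)(-0.2087 - 0.2066i) = (-0.2064 - 0.2043i)
|10⟩: (0.1489)(-0.9559) = -0.1423
|11⟩: (0.1489)(-0.2087 - 0.2066i) = (-0.03108 - 0.03076i)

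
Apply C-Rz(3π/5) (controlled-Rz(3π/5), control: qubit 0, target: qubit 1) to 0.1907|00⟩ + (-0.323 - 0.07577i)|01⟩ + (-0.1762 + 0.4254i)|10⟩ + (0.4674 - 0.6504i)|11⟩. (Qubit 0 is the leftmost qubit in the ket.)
0.1907|00⟩ + (-0.323 - 0.07577i)|01⟩ + (0.2406 + 0.3926i)|10⟩ + (0.8009 - 0.004161i)|11⟩

C-Rz(3π/5) leaves the control-|0⟩ kets |00⟩, |01⟩ unchanged and applies Rz(3π/5) to qubit 1 on the control-|1⟩ pair (|10⟩, |11⟩).
Rz(3π/5) = [[e^(−iθ/2), 0], [0, e^(iθ/2)]] with e^(±iθ/2) = cos(θ/2) ± i·sin(θ/2); θ = 3π/5, cos(θ/2) ≈ 0.587785, sin(θ/2) ≈ 0.809017.
With a = amp(|10⟩) = (-0.1762 + 0.4254i) and b = amp(|11⟩) = (0.4674 - 0.6504i):
new amp(|10⟩) = (0.587785 - 0.809017i)·a = (0.2406 + 0.3926i)
new amp(|11⟩) = (0.587785 + 0.809017i)·b = (0.8009 - 0.004161i)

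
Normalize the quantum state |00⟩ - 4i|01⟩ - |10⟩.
0.2357|00⟩ - 0.9428i|01⟩ - 0.2357|10⟩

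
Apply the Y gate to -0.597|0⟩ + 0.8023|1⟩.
-0.8023i|0⟩ - 0.597i|1⟩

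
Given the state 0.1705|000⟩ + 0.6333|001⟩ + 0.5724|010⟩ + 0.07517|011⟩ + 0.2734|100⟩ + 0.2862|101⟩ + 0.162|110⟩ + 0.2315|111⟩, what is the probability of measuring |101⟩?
0.08191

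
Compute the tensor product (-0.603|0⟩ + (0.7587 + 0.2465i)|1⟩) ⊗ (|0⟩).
-0.603|00⟩ + (0.7587 + 0.2465i)|10⟩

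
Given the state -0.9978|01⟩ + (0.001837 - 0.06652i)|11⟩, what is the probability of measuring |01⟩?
0.9956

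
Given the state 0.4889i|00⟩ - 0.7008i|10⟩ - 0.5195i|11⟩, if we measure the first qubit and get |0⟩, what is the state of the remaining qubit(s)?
i|0⟩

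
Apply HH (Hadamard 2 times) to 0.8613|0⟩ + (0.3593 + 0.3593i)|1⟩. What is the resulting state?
0.8613|0⟩ + (0.3593 + 0.3593i)|1⟩

H² = I, so an even number of Hadamards cancels: H^2 = I and the state is unchanged.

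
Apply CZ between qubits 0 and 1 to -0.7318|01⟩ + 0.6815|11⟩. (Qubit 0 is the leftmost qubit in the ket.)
-0.7318|01⟩ - 0.6815|11⟩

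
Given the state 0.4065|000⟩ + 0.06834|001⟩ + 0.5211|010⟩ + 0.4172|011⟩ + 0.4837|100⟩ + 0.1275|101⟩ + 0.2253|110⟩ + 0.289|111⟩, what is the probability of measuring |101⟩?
0.01626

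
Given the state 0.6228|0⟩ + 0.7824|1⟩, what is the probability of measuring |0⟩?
0.3879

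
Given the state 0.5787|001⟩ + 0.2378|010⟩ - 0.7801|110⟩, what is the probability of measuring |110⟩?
0.6086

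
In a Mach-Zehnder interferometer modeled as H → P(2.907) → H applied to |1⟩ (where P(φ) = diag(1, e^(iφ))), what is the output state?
(0.9863 - 0.1162i)|0⟩ + (0.0137 + 0.1162i)|1⟩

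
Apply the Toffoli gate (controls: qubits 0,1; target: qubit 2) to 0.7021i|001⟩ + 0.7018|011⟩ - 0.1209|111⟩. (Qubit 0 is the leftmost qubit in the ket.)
0.7021i|001⟩ + 0.7018|011⟩ - 0.1209|110⟩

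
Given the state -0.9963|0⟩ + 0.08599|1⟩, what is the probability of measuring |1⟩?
0.007394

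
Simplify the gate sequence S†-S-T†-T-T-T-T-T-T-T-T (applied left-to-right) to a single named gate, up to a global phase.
T†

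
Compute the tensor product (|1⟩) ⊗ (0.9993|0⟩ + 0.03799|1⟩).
0.9993|10⟩ + 0.03799|11⟩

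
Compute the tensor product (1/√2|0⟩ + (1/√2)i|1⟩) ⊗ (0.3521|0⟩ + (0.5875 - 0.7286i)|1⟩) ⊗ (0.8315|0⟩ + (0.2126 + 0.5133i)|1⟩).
0.207|000⟩ + (0.05293 + 0.1278i)|001⟩ + (0.3454 - 0.4284i)|010⟩ + (0.3528 + 0.1037i)|011⟩ + 0.207i|100⟩ + (-0.1278 + 0.05293i)|101⟩ + (0.4284 + 0.3454i)|110⟩ + (-0.1037 + 0.3528i)|111⟩

amp(|b₁b₂…⟩) = product of the factor amplitudes for bits b₁, b₂, …; only kets whose every factor amplitude is nonzero survive.
|000⟩: (1/√2)(0.3521)(0.8315) = 0.207
|001⟩: (1/√2)(0.3521)(0.2126 + 0.5133i) = (0.05293 + 0.1278i)
|010⟩: (1/√2)(0.5875 - 0.7286i)(0.8315) = (0.3454 - 0.4284i)
|011⟩: (1/√2)(0.5875 - 0.7286i)(0.2126 + 0.5133i) = (0.3528 + 0.1037i)
|100⟩: ((1/√2)i)(0.3521)(0.8315) = 0.207i
|101⟩: ((1/√2)i)(0.3521)(0.2126 + 0.5133i) = (-0.1278 + 0.05293i)
|110⟩: ((1/√2)i)(0.5875 - 0.7286i)(0.8315) = (0.4284 + 0.3454i)
|111⟩: ((1/√2)i)(0.5875 - 0.7286i)(0.2126 + 0.5133i) = (-0.1037 + 0.3528i)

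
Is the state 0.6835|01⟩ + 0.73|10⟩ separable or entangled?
Entangled

Writing the state as a|00⟩ + b|01⟩ + c|10⟩ + d|11⟩, it is a product state iff ad − bc = 0.
Here (a, b, c, d) = (0, 0.6835, 0.73, 0): ad − bc = (0)(0) − (0.6835)(0.73) = -0.499 ≠ 0, so the state is entangled.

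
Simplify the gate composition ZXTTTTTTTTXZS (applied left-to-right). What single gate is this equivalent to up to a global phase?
S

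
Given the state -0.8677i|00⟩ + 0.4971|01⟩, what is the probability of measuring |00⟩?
0.7529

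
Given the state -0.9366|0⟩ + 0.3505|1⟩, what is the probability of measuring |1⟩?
0.1229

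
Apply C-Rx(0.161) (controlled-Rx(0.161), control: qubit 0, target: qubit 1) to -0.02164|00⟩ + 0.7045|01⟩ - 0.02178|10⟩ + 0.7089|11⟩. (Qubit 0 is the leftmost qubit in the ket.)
-0.02164|00⟩ + 0.7045|01⟩ + (-0.02171 - 0.057i)|10⟩ + (0.7066 + 0.001751i)|11⟩

C-Rx(0.161) leaves the control-|0⟩ kets |00⟩, |01⟩ unchanged and applies Rx(0.161) to qubit 1 on the control-|1⟩ pair (|10⟩, |11⟩).
Rx(0.161) = [[cos(θ/2), −i·sin(θ/2)], [−i·sin(θ/2), cos(θ/2)]]; θ = 0.161, cos(θ/2) ≈ 0.996762, sin(θ/2) ≈ 0.0804131.
With a = amp(|10⟩) = -0.02178 and b = amp(|11⟩) = 0.7089:
new amp(|10⟩) = (0.996762)·a + (-0.0804131i)·b = (-0.02171 - 0.057i)
new amp(|11⟩) = (-0.0804131i)·a + (0.996762)·b = (0.7066 + 0.001751i)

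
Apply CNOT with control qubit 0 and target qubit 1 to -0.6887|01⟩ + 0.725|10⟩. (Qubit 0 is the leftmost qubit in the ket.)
-0.6887|01⟩ + 0.725|11⟩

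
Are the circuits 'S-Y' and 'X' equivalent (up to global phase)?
No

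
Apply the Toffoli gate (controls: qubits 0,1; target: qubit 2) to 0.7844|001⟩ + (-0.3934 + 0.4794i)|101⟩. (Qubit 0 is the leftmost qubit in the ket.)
0.7844|001⟩ + (-0.3934 + 0.4794i)|101⟩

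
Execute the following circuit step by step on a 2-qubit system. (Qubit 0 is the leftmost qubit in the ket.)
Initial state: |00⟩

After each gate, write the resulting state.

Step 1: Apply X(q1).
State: |01⟩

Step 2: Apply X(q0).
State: |11⟩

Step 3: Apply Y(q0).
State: -i|01⟩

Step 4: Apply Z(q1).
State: i|01⟩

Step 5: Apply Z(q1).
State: -i|01⟩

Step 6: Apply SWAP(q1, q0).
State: -i|10⟩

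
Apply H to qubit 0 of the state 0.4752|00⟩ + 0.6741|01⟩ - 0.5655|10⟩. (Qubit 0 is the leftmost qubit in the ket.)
-0.06385|00⟩ + 0.4767|01⟩ + 0.7359|10⟩ + 0.4767|11⟩

H on qubit 0 mixes each pair of kets that differ only in qubit 0: amplitudes (a, b) of (|…0…⟩, |…1…⟩) become ((a + b)/√2, (a − b)/√2). Kets absent from the input have amplitude 0.
(|00⟩, |10⟩): (a, b) = (0.4752, -0.5655) → (-0.06385, 0.7359)
(|01⟩, |11⟩): (a, b) = (0.6741, 0) → (0.4767, 0.4767)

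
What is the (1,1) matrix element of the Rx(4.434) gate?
-0.6022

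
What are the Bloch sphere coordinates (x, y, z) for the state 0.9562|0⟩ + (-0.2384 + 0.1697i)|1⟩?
(-0.4559, 0.3245, 0.8287)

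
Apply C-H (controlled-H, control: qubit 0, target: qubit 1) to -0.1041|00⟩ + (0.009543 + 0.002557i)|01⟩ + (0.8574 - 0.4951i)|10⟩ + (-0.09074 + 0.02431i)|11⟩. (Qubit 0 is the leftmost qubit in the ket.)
-0.1041|00⟩ + (0.009543 + 0.002557i)|01⟩ + (0.5421 - 0.3329i)|10⟩ + (0.6704 - 0.3673i)|11⟩

C-H leaves the control-|0⟩ kets |00⟩, |01⟩ unchanged and applies H to qubit 1 on the control-|1⟩ pair (|10⟩, |11⟩).
H = [[1/√2, 1/√2], [1/√2, -1/√2]].
With a = amp(|10⟩) = (0.8574 - 0.4951i) and b = amp(|11⟩) = (-0.09074 + 0.02431i):
new amp(|10⟩) = (1/√2)·a + (1/√2)·b = (0.5421 - 0.3329i)
new amp(|11⟩) = (1/√2)·a + (-1/√2)·b = (0.6704 - 0.3673i)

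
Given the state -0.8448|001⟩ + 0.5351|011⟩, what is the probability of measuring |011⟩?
0.2863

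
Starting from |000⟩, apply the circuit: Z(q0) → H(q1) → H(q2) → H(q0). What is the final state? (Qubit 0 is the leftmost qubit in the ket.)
1/√8|000⟩ + 1/√8|001⟩ + 1/√8|010⟩ + 1/√8|011⟩ + 1/√8|100⟩ + 1/√8|101⟩ + 1/√8|110⟩ + 1/√8|111⟩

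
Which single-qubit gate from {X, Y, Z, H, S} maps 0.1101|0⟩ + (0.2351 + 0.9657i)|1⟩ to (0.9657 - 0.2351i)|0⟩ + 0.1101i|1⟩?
Y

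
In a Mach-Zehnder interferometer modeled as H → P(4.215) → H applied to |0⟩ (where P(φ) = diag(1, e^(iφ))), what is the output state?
(0.2614 - 0.4394i)|0⟩ + (0.7386 + 0.4394i)|1⟩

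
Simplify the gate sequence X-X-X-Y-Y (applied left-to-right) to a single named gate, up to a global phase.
X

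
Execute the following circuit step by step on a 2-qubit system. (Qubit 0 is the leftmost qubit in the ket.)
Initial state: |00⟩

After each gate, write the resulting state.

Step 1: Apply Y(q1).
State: i|01⟩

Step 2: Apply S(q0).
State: i|01⟩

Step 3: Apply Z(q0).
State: i|01⟩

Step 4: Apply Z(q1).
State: -i|01⟩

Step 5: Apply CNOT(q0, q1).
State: -i|01⟩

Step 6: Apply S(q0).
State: -i|01⟩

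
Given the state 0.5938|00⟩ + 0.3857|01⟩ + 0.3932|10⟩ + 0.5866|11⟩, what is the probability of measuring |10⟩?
0.1546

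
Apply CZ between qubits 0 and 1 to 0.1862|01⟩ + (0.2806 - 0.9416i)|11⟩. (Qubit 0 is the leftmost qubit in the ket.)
0.1862|01⟩ + (-0.2806 + 0.9416i)|11⟩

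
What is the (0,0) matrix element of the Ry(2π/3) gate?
1/2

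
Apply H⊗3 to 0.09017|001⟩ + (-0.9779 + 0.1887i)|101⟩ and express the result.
(-0.3139 + 0.06672i)|000⟩ + (0.3139 - 0.06672i)|001⟩ + (-0.3139 + 0.06672i)|010⟩ + (0.3139 - 0.06672i)|011⟩ + (0.3776 - 0.06672i)|100⟩ + (-0.3776 + 0.06672i)|101⟩ + (0.3776 - 0.06672i)|110⟩ + (-0.3776 + 0.06672i)|111⟩

H⊗3 gives amp(|y⟩) = (1/2√2) Σ_x (−1)^(x·y) amp(|x⟩), where x·y is the number of positions in which both x and y have a 1.
|000⟩: (0.09017 + (-0.9779 + 0.1887i))/(2√2) = (-0.3139 + 0.06672i)
|001⟩: (-0.09017 - (-0.9779 + 0.1887i))/(2√2) = (0.3139 - 0.06672i)
|010⟩: (0.09017 + (-0.9779 + 0.1887i))/(2√2) = (-0.3139 + 0.06672i)
|011⟩: (-0.09017 - (-0.9779 + 0.1887i))/(2√2) = (0.3139 - 0.06672i)
|100⟩: (0.09017 - (-0.9779 + 0.1887i))/(2√2) = (0.3776 - 0.06672i)
|101⟩: (-0.09017 + (-0.9779 + 0.1887i))/(2√2) = (-0.3776 + 0.06672i)
|110⟩: (0.09017 - (-0.9779 + 0.1887i))/(2√2) = (0.3776 - 0.06672i)
|111⟩: (-0.09017 + (-0.9779 + 0.1887i))/(2√2) = (-0.3776 + 0.06672i)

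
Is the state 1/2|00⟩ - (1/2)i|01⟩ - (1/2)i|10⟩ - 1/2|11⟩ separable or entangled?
Separable

Writing the state as a|00⟩ + b|01⟩ + c|10⟩ + d|11⟩, it is a product state iff ad − bc = 0.
Here (a, b, c, d) = (1/2, -(1/2)i, -(1/2)i, -1/2): ad − bc = (1/2)(-1/2) − (-(1/2)i)(-(1/2)i) = 0, so the state is separable.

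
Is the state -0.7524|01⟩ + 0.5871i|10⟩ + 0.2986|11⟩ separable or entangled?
Entangled

Writing the state as a|00⟩ + b|01⟩ + c|10⟩ + d|11⟩, it is a product state iff ad − bc = 0.
Here (a, b, c, d) = (0, -0.7524, 0.5871i, 0.2986): ad − bc = (0)(0.2986) − (-0.7524)(0.5871i) = 0.4417i ≠ 0, so the state is entangled.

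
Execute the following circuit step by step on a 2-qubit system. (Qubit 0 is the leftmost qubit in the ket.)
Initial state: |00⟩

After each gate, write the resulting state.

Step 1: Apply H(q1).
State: 1/√2|00⟩ + 1/√2|01⟩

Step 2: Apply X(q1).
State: 1/√2|00⟩ + 1/√2|01⟩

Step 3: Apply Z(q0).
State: 1/√2|00⟩ + 1/√2|01⟩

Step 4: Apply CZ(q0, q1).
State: 1/√2|00⟩ + 1/√2|01⟩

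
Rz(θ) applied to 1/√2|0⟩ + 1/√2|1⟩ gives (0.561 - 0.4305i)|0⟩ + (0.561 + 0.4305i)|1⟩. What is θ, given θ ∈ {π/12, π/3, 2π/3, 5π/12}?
5π/12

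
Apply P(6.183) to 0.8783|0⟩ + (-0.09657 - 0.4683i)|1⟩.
0.8783|0⟩ + (-0.1429 - 0.4563i)|1⟩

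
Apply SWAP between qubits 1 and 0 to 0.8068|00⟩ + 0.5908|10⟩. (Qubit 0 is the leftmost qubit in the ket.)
0.8068|00⟩ + 0.5908|01⟩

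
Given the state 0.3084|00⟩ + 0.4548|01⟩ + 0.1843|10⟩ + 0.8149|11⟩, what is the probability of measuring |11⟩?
0.6641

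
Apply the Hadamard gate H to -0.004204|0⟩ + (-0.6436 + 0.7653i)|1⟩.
(-0.4581 + 0.5411i)|0⟩ + (0.4521 - 0.5411i)|1⟩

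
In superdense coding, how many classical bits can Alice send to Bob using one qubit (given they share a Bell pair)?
2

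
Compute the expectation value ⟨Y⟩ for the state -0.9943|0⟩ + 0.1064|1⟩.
0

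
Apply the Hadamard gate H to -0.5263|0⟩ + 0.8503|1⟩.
0.2291|0⟩ - 0.9734|1⟩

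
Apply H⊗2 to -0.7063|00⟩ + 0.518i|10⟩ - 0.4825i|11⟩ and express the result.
(-0.3532 + 0.01775i)|00⟩ + (-0.3532 + 0.5003i)|01⟩ + (-0.3532 - 0.01775i)|10⟩ + (-0.3532 - 0.5003i)|11⟩

H⊗2 gives amp(|y⟩) = (1/2) Σ_x (−1)^(x·y) amp(|x⟩), where x·y is the number of positions in which both x and y have a 1.
|00⟩: (-0.7063 + 0.518i - 0.4825i)/2 = (-0.3532 + 0.01775i)
|01⟩: (-0.7063 + 0.518i + 0.4825i)/2 = (-0.3532 + 0.5003i)
|10⟩: (-0.7063 - 0.518i + 0.4825i)/2 = (-0.3532 - 0.01775i)
|11⟩: (-0.7063 - 0.518i - 0.4825i)/2 = (-0.3532 - 0.5003i)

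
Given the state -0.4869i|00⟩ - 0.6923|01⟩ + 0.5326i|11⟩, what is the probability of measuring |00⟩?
0.2371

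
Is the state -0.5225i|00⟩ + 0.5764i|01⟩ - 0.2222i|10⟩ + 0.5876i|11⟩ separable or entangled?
Entangled

Writing the state as a|00⟩ + b|01⟩ + c|10⟩ + d|11⟩, it is a product state iff ad − bc = 0.
Here (a, b, c, d) = (-0.5225i, 0.5764i, -0.2222i, 0.5876i): ad − bc = (-0.5225i)(0.5876i) − (0.5764i)(-0.2222i) = 0.1789 ≠ 0, so the state is entangled.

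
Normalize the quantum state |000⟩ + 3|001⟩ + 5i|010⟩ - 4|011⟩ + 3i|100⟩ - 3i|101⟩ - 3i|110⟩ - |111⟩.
0.1125|000⟩ + 0.3375|001⟩ + 0.5625i|010⟩ - 0.45|011⟩ + 0.3375i|100⟩ - 0.3375i|101⟩ - 0.3375i|110⟩ - 0.1125|111⟩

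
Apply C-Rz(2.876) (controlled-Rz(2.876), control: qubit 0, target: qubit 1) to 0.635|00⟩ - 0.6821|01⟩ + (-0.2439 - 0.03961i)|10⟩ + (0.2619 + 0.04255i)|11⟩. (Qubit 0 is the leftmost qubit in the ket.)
0.635|00⟩ - 0.6821|01⟩ + (-0.07156 + 0.2365i)|10⟩ + (-0.007498 + 0.2652i)|11⟩

C-Rz(2.876) leaves the control-|0⟩ kets |00⟩, |01⟩ unchanged and applies Rz(2.876) to qubit 1 on the control-|1⟩ pair (|10⟩, |11⟩).
Rz(2.876) = [[e^(−iθ/2), 0], [0, e^(iθ/2)]] with e^(±iθ/2) = cos(θ/2) ± i·sin(θ/2); θ = 2.876, cos(θ/2) ≈ 0.132406, sin(θ/2) ≈ 0.991196.
With a = amp(|10⟩) = (-0.2439 - 0.03961i) and b = amp(|11⟩) = (0.2619 + 0.04255i):
new amp(|10⟩) = (0.132406 - 0.991196i)·a = (-0.07156 + 0.2365i)
new amp(|11⟩) = (0.132406 + 0.991196i)·b = (-0.007498 + 0.2652i)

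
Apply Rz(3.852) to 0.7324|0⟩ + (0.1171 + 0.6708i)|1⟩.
(-0.2547 - 0.6867i)|0⟩ + (-0.6697 - 0.1235i)|1⟩

Rz(3.852) = [[e^(−iθ/2), 0], [0, e^(iθ/2)]] with e^(±iθ/2) = cos(θ/2) ± i·sin(θ/2); θ = 3.852, cos(θ/2) ≈ -0.347781, sin(θ/2) ≈ 0.937576.
With a = amp(|0⟩) = 0.7324 and b = amp(|1⟩) = (0.1171 + 0.6708i):
new amp(|0⟩) = (-0.347781 - 0.937576i)·a = (-0.2547 - 0.6867i)
new amp(|1⟩) = (-0.347781 + 0.937576i)·b = (-0.6697 - 0.1235i)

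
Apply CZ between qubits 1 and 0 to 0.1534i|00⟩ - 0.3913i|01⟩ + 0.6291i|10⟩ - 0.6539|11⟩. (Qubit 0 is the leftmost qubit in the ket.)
0.1534i|00⟩ - 0.3913i|01⟩ + 0.6291i|10⟩ + 0.6539|11⟩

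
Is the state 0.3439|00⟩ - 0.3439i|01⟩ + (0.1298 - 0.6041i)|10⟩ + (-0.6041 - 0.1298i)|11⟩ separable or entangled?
Separable

Writing the state as a|00⟩ + b|01⟩ + c|10⟩ + d|11⟩, it is a product state iff ad − bc = 0.
Here (a, b, c, d) = (0.3439, -0.3439i, (0.1298 - 0.6041i), (-0.6041 - 0.1298i)): ad − bc = (0.3439)(-0.6041 - 0.1298i) − (-0.3439i)(0.1298 - 0.6041i) = 0, so the state is separable.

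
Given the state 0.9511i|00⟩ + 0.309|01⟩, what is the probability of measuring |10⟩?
0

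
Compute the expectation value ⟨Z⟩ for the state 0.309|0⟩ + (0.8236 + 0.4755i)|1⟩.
-0.8089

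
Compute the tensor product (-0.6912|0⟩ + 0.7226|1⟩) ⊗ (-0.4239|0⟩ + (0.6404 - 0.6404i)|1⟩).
0.293|00⟩ + (-0.4426 + 0.4426i)|01⟩ - 0.3063|10⟩ + (0.4628 - 0.4628i)|11⟩

amp(|b₁b₂…⟩) = product of the factor amplitudes for bits b₁, b₂, …; only kets whose every factor amplitude is nonzero survive.
|00⟩: (-0.6912)(-0.4239) = 0.293
|01⟩: (-0.6912)(0.6404 - 0.6404i) = (-0.4426 + 0.4426i)
|10⟩: (0.7226)(-0.4239) = -0.3063
|11⟩: (0.7226)(0.6404 - 0.6404i) = (0.4628 - 0.4628i)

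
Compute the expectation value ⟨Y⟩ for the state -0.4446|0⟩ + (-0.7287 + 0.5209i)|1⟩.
-0.4632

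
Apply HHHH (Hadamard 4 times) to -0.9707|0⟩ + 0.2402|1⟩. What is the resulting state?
-0.9707|0⟩ + 0.2402|1⟩

H² = I, so an even number of Hadamards cancels: H^4 = I and the state is unchanged.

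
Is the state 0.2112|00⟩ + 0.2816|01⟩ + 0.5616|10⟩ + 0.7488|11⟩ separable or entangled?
Separable

Writing the state as a|00⟩ + b|01⟩ + c|10⟩ + d|11⟩, it is a product state iff ad − bc = 0.
Here (a, b, c, d) = (0.2112, 0.2816, 0.5616, 0.7488): ad − bc = (0.2112)(0.7488) − (0.2816)(0.5616) = 0, so the state is separable.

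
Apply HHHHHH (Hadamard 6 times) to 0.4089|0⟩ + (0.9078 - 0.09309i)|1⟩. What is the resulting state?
0.4089|0⟩ + (0.9078 - 0.09309i)|1⟩

H² = I, so an even number of Hadamards cancels: H^6 = I and the state is unchanged.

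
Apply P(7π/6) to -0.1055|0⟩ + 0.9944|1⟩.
-0.1055|0⟩ + (-0.8612 - 0.4972i)|1⟩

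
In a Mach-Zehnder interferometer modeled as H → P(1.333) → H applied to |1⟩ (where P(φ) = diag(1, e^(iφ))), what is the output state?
(0.3822 - 0.4859i)|0⟩ + (0.6178 + 0.4859i)|1⟩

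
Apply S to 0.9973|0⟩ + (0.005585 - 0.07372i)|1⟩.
0.9973|0⟩ + (0.07372 + 0.005585i)|1⟩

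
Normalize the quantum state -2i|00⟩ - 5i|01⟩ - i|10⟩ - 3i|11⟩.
-0.3203i|00⟩ - 0.8006i|01⟩ - 0.1601i|10⟩ - 0.4804i|11⟩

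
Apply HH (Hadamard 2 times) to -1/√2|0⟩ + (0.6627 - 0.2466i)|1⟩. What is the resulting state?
-1/√2|0⟩ + (0.6627 - 0.2466i)|1⟩

H² = I, so an even number of Hadamards cancels: H^2 = I and the state is unchanged.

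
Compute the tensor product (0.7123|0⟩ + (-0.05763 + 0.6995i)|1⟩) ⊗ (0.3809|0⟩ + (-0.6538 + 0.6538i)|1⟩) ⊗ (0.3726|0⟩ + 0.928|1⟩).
0.1011|000⟩ + 0.2518|001⟩ + (-0.1735 + 0.1735i)|010⟩ + (-0.4322 + 0.4322i)|011⟩ + (-0.008179 + 0.09928i)|100⟩ + (-0.02037 + 0.2473i)|101⟩ + (-0.1564 - 0.1844i)|110⟩ + (-0.3894 - 0.4594i)|111⟩

amp(|b₁b₂…⟩) = product of the factor amplitudes for bits b₁, b₂, …; only kets whose every factor amplitude is nonzero survive.
|000⟩: (0.7123)(0.3809)(0.3726) = 0.1011
|001⟩: (0.7123)(0.3809)(0.928) = 0.2518
|010⟩: (0.7123)(-0.6538 + 0.6538i)(0.3726) = (-0.1735 + 0.1735i)
|011⟩: (0.7123)(-0.6538 + 0.6538i)(0.928) = (-0.4322 + 0.4322i)
|100⟩: (-0.05763 + 0.6995i)(0.3809)(0.3726) = (-0.008179 + 0.09928i)
|101⟩: (-0.05763 + 0.6995i)(0.3809)(0.928) = (-0.02037 + 0.2473i)
|110⟩: (-0.05763 + 0.6995i)(-0.6538 + 0.6538i)(0.3726) = (-0.1564 - 0.1844i)
|111⟩: (-0.05763 + 0.6995i)(-0.6538 + 0.6538i)(0.928) = (-0.3894 - 0.4594i)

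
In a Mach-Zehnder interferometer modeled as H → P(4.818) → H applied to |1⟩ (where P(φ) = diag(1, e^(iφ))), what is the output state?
(0.4473 + 0.4972i)|0⟩ + (0.5527 - 0.4972i)|1⟩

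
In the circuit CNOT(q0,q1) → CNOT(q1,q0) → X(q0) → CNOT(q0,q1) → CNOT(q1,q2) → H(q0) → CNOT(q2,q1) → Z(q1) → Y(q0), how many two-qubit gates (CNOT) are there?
5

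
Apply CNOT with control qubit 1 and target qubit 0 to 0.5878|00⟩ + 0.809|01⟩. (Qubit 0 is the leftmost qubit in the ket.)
0.5878|00⟩ + 0.809|11⟩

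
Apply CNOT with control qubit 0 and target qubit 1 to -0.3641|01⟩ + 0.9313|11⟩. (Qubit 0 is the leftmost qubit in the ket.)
-0.3641|01⟩ + 0.9313|10⟩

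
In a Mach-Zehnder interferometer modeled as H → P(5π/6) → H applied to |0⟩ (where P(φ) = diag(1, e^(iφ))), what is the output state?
(0.06699 + 0.25i)|0⟩ + (0.933 - 0.25i)|1⟩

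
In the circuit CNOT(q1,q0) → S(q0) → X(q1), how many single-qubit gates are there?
2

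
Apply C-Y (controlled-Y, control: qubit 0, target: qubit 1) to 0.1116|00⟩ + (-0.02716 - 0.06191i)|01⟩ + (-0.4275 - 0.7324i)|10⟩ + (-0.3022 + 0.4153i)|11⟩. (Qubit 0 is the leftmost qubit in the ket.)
0.1116|00⟩ + (-0.02716 - 0.06191i)|01⟩ + (0.4153 + 0.3022i)|10⟩ + (0.7324 - 0.4275i)|11⟩

C-Y leaves the control-|0⟩ kets |00⟩, |01⟩ unchanged and applies Y to qubit 1 on the control-|1⟩ pair (|10⟩, |11⟩).
Y = [[0, -i], [i, 0]].
With a = amp(|10⟩) = (-0.4275 - 0.7324i) and b = amp(|11⟩) = (-0.3022 + 0.4153i):
new amp(|10⟩) = (-i)·b = (0.4153 + 0.3022i)
new amp(|11⟩) = (i)·a = (0.7324 - 0.4275i)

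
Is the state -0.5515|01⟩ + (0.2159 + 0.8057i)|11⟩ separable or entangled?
Separable

Writing the state as a|00⟩ + b|01⟩ + c|10⟩ + d|11⟩, it is a product state iff ad − bc = 0.
Here (a, b, c, d) = (0, -0.5515, 0, (0.2159 + 0.8057i)): ad − bc = (0)(0.2159 + 0.8057i) − (-0.5515)(0) = 0, so the state is separable.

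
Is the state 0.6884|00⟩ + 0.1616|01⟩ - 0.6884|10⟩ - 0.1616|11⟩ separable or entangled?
Separable

Writing the state as a|00⟩ + b|01⟩ + c|10⟩ + d|11⟩, it is a product state iff ad − bc = 0.
Here (a, b, c, d) = (0.6884, 0.1616, -0.6884, -0.1616): ad − bc = (0.6884)(-0.1616) − (0.1616)(-0.6884) = 0, so the state is separable.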